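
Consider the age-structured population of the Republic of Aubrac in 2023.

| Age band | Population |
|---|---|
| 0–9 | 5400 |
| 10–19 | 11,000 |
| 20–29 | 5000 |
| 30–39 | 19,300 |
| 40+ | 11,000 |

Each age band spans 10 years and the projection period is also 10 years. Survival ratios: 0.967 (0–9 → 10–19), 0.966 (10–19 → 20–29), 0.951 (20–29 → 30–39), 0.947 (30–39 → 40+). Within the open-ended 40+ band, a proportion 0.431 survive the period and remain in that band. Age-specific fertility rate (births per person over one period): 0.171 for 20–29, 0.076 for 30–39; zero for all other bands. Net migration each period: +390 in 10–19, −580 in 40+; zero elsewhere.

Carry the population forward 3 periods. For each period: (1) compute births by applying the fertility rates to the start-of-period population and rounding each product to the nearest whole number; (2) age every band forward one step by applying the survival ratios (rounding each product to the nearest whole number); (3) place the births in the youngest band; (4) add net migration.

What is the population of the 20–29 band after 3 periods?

Period 1:
Births: 5000 × 0.171 = 855, 19300 × 0.076 = 1467 → 2322
10–19: 5400 × 0.967 = 5222
20–29: 11000 × 0.966 = 10626
30–39: 5000 × 0.951 = 4755
40+: 19300 × 0.947 + 11000 × 0.431 = 18277 + 4741 = 23018
Net migration: 10–19 + 390 → 5612; 40+ − 580 → 22438
Population now: 0–9=2322, 10–19=5612, 20–29=10626, 30–39=4755, 40+=22438
Period 2:
Births: 10626 × 0.171 = 1817, 4755 × 0.076 = 361 → 2178
10–19: 2322 × 0.967 = 2245
20–29: 5612 × 0.966 = 5421
30–39: 10626 × 0.951 = 10105
40+: 4755 × 0.947 + 22438 × 0.431 = 4503 + 9671 = 14174
Net migration: 10–19 + 390 → 2635; 40+ − 580 → 13594
Population now: 0–9=2178, 10–19=2635, 20–29=5421, 30–39=10105, 40+=13594
Period 3:
Births: 5421 × 0.171 = 927, 10105 × 0.076 = 768 → 1695
10–19: 2178 × 0.967 = 2106
20–29: 2635 × 0.966 = 2545
30–39: 5421 × 0.951 = 5155
40+: 10105 × 0.947 + 13594 × 0.431 = 9569 + 5859 = 15428
Net migration: 10–19 + 390 → 2496; 40+ − 580 → 14848
Population now: 0–9=1695, 10–19=2496, 20–29=2545, 30–39=5155, 40+=14848

2545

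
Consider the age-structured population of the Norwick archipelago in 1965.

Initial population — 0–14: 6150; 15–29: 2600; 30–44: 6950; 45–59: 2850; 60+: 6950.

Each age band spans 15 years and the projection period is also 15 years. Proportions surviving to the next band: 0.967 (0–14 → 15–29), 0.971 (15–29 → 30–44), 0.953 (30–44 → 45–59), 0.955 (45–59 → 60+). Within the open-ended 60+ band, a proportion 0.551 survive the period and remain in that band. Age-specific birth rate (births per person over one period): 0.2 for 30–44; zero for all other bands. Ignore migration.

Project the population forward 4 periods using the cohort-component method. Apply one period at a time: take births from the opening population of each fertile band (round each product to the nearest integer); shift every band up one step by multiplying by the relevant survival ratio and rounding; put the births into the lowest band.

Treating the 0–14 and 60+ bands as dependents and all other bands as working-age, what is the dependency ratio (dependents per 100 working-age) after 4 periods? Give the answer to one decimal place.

Let group 1 be 0–14 through group 5 = 60+.
Period 1:
Births: 6950 * 0.2 = 1390
Group 2: 6150 * 0.967 = 5947
Group 3: 2600 * 0.971 = 2525
Group 4: 6950 * 0.953 = 6623
Group 5: 2850 * 0.955 + 6950 * 0.551 = 2722 + 3829 = 6551
Population now: 0–14=1390, 15–29=5947, 30–44=2525, 45–59=6623, 60+=6551
Period 2:
Births: 2525 * 0.2 = 505
Group 2: 1390 * 0.967 = 1344
Group 3: 5947 * 0.971 = 5775
Group 4: 2525 * 0.953 = 2406
Group 5: 6623 * 0.955 + 6551 * 0.551 = 6325 + 3610 = 9935
Population now: 0–14=505, 15–29=1344, 30–44=5775, 45–59=2406, 60+=9935
Period 3:
Births: 5775 * 0.2 = 1155
Group 2: 505 * 0.967 = 488
Group 3: 1344 * 0.971 = 1305
Group 4: 5775 * 0.953 = 5504
Group 5: 2406 * 0.955 + 9935 * 0.551 = 2298 + 5474 = 7772
Population now: 0–14=1155, 15–29=488, 30–44=1305, 45–59=5504, 60+=7772
Period 4:
Births: 1305 * 0.2 = 261
Group 2: 1155 * 0.967 = 1117
Group 3: 488 * 0.971 = 474
Group 4: 1305 * 0.953 = 1244
Group 5: 5504 * 0.955 + 7772 * 0.551 = 5256 + 4282 = 9538
Population now: 0–14=261, 15–29=1117, 30–44=474, 45–59=1244, 60+=9538
Dependents (band 0–14 + band 60+) = 261 + 9538 = 9799; working-age = 2835; ratio = 9799/2835 × 100 = 345.6

345.6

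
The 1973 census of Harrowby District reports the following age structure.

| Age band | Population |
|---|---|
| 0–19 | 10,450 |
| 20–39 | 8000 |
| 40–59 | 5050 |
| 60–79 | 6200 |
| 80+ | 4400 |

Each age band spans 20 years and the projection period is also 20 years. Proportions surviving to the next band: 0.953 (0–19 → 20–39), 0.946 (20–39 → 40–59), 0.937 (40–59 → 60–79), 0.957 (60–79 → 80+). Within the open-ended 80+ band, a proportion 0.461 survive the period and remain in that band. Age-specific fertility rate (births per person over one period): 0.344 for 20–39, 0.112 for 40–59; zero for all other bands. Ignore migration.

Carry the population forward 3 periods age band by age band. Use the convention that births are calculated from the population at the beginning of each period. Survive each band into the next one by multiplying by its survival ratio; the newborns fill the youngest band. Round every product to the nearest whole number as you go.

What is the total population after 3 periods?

Period 1:
Births: 8000 * 0.344 = 2752, 5050 * 0.112 = 566 ⇒ total 3318
20–39: 10450 * 0.953 = 9959
40–59: 8000 * 0.946 = 7568
60–79: 5050 * 0.937 = 4732
80+: 6200 * 0.957 + 4400 * 0.461 = 5933 + 2028 = 7961
→ [3318, 9959, 7568, 4732, 7961]
Period 2:
Births: 9959 * 0.344 = 3426, 7568 * 0.112 = 848 ⇒ total 4274
20–39: 3318 * 0.953 = 3162
40–59: 9959 * 0.946 = 9421
60–79: 7568 * 0.937 = 7091
80+: 4732 * 0.957 + 7961 * 0.461 = 4529 + 3670 = 8199
→ [4274, 3162, 9421, 7091, 8199]
Period 3:
Births: 3162 * 0.344 = 1088, 9421 * 0.112 = 1055 ⇒ total 2143
20–39: 4274 * 0.953 = 4073
40–59: 3162 * 0.946 = 2991
60–79: 9421 * 0.937 = 8827
80+: 7091 * 0.957 + 8199 * 0.461 = 6786 + 3780 = 10566
→ [2143, 4073, 2991, 8827, 10566]
Total after period 3: 2143 + 4073 + 2991 + 8827 + 10566 = 28600

28600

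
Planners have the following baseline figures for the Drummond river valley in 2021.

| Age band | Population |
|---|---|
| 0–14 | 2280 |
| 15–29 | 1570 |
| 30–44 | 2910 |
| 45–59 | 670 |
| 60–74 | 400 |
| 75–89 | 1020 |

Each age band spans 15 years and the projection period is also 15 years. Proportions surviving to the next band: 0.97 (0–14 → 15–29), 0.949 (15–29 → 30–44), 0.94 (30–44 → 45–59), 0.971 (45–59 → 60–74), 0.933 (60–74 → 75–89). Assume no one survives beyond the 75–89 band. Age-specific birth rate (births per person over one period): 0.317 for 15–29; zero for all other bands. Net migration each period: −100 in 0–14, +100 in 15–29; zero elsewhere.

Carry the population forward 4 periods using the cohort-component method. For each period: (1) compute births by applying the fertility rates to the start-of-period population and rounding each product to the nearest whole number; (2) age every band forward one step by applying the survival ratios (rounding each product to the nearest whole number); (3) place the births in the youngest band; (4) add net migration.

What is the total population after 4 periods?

Period 1:
Births: 1570 * 0.317 = 498
15–29: 2280 * 0.97 = 2212
30–44: 1570 * 0.949 = 1490
45–59: 2910 * 0.94 = 2735
60–74: 670 * 0.971 = 651
75–89: 400 * 0.933 = 373
Net migration: 0–14 − 100 → 398; 15–29 + 100 → 2312
End of period: [398, 2312, 1490, 2735, 651, 373]
Period 2:
Births: 2312 * 0.317 = 733
15–29: 398 * 0.97 = 386
30–44: 2312 * 0.949 = 2194
45–59: 1490 * 0.94 = 1401
60–74: 2735 * 0.971 = 2656
75–89: 651 * 0.933 = 607
Net migration: 0–14 − 100 → 633; 15–29 + 100 → 486
End of period: [633, 486, 2194, 1401, 2656, 607]
Period 3:
Births: 486 * 0.317 = 154
15–29: 633 * 0.97 = 614
30–44: 486 * 0.949 = 461
45–59: 2194 * 0.94 = 2062
60–74: 1401 * 0.971 = 1360
75–89: 2656 * 0.933 = 2478
Net migration: 0–14 − 100 → 54; 15–29 + 100 → 714
End of period: [54, 714, 461, 2062, 1360, 2478]
Period 4:
Births: 714 * 0.317 = 226
15–29: 54 * 0.97 = 52
30–44: 714 * 0.949 = 678
45–59: 461 * 0.94 = 433
60–74: 2062 * 0.971 = 2002
75–89: 1360 * 0.933 = 1269
Net migration: 0–14 − 100 → 126; 15–29 + 100 → 152
End of period: [126, 152, 678, 433, 2002, 1269]
Total after period 4: 126 + 152 + 678 + 433 + 2002 + 1269 = 4660

4660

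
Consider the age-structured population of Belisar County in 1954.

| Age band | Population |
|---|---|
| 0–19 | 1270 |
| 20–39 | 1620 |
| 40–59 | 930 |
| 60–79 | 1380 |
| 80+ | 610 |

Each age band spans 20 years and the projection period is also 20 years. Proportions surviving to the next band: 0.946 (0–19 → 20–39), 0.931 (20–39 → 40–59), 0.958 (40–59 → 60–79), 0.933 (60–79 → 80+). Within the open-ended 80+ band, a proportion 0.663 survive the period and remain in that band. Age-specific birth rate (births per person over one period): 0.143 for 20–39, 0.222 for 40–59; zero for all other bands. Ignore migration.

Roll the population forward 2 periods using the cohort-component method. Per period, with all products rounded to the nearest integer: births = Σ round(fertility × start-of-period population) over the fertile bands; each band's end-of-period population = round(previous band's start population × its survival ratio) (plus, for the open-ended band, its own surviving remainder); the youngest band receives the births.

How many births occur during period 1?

438

Period 1:
Births: 1620 × 0.143 = 232, 930 × 0.222 = 206 → total 438
20–39: 1270 × 0.946 = 1201
40–59: 1620 × 0.931 = 1508
60–79: 930 × 0.958 = 891
80+: 1380 × 0.933 + 610 × 0.663 = 1288 + 404 = 1692
End of period: [438, 1201, 1508, 891, 1692]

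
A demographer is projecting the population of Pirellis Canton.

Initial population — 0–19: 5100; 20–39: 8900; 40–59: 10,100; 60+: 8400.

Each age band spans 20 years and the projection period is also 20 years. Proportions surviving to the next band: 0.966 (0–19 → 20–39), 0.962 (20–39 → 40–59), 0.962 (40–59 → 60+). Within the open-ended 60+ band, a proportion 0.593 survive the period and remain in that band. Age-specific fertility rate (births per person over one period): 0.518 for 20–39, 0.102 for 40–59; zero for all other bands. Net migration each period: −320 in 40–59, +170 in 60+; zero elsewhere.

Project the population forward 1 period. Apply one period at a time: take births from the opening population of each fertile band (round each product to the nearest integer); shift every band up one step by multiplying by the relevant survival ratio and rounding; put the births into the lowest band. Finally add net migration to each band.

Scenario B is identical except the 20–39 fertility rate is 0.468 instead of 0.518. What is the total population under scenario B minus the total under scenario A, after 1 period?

-445

Numbering the bands 1..4 from youngest to oldest:
After projecting period 1:
Births: 8900 × 0.518 = 4610, 10100 × 0.102 = 1030 ⇒ total 5640
Band 2: 5100 × 0.966 = 4927
Band 3: 8900 × 0.962 = 8562
Band 4: 10100 × 0.962 + 8400 × 0.593 = 9716 + 4981 = 14697
Net migration: Band 3 − 320 → 8242; Band 4 + 170 → 14867
→ [5640, 4927, 8242, 14867]
Scenario A total after 1 period: 33676
Scenario B projection —
After projecting period 1:
Births: 8900 × 0.468 = 4165, 10100 × 0.102 = 1030 ⇒ total 5195
Band 2: 5100 × 0.966 = 4927
Band 3: 8900 × 0.962 = 8562
Band 4: 10100 × 0.962 + 8400 × 0.593 = 9716 + 4981 = 14697
Net migration: Band 3 − 320 → 8242; Band 4 + 170 → 14867
→ [5195, 4927, 8242, 14867]
Scenario B total after 1 period: 33231
Difference B − A = 33231 − 33676 = -445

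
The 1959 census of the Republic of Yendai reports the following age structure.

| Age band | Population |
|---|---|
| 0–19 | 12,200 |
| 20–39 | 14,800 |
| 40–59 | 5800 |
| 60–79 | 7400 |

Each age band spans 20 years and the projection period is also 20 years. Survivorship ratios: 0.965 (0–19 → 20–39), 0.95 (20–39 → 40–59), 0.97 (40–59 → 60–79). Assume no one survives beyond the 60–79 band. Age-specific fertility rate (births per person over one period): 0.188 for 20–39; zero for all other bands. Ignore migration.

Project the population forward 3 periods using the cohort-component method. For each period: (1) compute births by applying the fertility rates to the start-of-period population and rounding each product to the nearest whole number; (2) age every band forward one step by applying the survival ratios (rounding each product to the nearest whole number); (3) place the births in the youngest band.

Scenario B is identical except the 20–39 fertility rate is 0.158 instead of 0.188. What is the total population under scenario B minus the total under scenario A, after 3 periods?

Let band 1 be 0–19 through band 4 = 60–79.
Period 1:
Births: 14800 × 0.188 = 2782
Band 2: 12200 × 0.965 = 11773
Band 3: 14800 × 0.95 = 14060
Band 4: 5800 × 0.97 = 5626
End of period: [2782, 11773, 14060, 5626]
Period 2:
Births: 11773 × 0.188 = 2213
Band 2: 2782 × 0.965 = 2685
Band 3: 11773 × 0.95 = 11184
Band 4: 14060 × 0.97 = 13638
End of period: [2213, 2685, 11184, 13638]
Period 3:
Births: 2685 × 0.188 = 505
Band 2: 2213 × 0.965 = 2136
Band 3: 2685 × 0.95 = 2551
Band 4: 11184 × 0.97 = 10848
End of period: [505, 2136, 2551, 10848]
Scenario A total after 3 periods: 16040
Scenario B projection —
Period 1:
Births: 14800 × 0.158 = 2338
Band 2: 12200 × 0.965 = 11773
Band 3: 14800 × 0.95 = 14060
Band 4: 5800 × 0.97 = 5626
End of period: [2338, 11773, 14060, 5626]
Period 2:
Births: 11773 × 0.158 = 1860
Band 2: 2338 × 0.965 = 2256
Band 3: 11773 × 0.95 = 11184
Band 4: 14060 × 0.97 = 13638
End of period: [1860, 2256, 11184, 13638]
Period 3:
Births: 2256 × 0.158 = 356
Band 2: 1860 × 0.965 = 1795
Band 3: 2256 × 0.95 = 2143
Band 4: 11184 × 0.97 = 10848
End of period: [356, 1795, 2143, 10848]
Scenario B total after 3 periods: 15142
Difference B − A = 15142 − 16040 = -898

-898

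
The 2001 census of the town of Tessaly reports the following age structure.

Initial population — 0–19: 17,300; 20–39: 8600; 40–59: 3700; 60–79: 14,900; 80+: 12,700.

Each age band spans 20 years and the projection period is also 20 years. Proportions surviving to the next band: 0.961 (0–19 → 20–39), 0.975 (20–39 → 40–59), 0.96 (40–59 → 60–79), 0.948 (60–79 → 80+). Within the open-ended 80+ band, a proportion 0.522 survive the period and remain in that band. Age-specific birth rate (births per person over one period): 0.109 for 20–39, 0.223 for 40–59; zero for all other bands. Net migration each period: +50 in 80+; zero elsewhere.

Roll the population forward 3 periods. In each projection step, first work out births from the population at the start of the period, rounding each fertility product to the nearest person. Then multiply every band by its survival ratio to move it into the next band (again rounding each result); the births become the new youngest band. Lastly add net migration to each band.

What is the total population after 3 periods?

39684

Numbering the bands 1..5 from youngest to oldest:
After projecting period 1:
Births: 8600 × 0.109 = 937  |  3700 × 0.223 = 825 — total 1762
Band 2: 17300 × 0.961 = 16625
Band 3: 8600 × 0.975 = 8385
Band 4: 3700 × 0.96 = 3552
Band 5: 14900 × 0.948 + 12700 × 0.522 = 14125 + 6629 = 20754
Net migration: Band 5 + 50 → 20804
Giving 1762 / 16625 / 8385 / 3552 / 20804.
After projecting period 2:
Births: 16625 × 0.109 = 1812  |  8385 × 0.223 = 1870 — total 3682
Band 2: 1762 × 0.961 = 1693
Band 3: 16625 × 0.975 = 16209
Band 4: 8385 × 0.96 = 8050
Band 5: 3552 × 0.948 + 20804 × 0.522 = 3367 + 10860 = 14227
Net migration: Band 5 + 50 → 14277
Giving 3682 / 1693 / 16209 / 8050 / 14277.
After projecting period 3:
Births: 1693 × 0.109 = 185  |  16209 × 0.223 = 3615 — total 3800
Band 2: 3682 × 0.961 = 3538
Band 3: 1693 × 0.975 = 1651
Band 4: 16209 × 0.96 = 15561
Band 5: 8050 × 0.948 + 14277 × 0.522 = 7631 + 7453 = 15084
Net migration: Band 5 + 50 → 15134
Giving 3800 / 3538 / 1651 / 15561 / 15134.
Total after period 3: 3800 + 3538 + 1651 + 15561 + 15134 = 39684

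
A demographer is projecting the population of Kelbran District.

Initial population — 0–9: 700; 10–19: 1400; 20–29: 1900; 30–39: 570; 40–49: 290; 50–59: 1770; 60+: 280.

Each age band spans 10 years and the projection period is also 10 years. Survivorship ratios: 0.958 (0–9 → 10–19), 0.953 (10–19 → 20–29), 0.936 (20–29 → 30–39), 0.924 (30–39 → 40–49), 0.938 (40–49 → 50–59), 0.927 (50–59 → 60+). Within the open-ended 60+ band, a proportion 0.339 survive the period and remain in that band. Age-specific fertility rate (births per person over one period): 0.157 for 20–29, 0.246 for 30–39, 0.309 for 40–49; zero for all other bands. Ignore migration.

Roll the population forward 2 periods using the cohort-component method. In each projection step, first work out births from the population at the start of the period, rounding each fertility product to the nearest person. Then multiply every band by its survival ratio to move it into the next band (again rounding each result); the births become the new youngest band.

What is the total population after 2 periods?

6181

After projecting period 1:
Births: 1900 × 0.157 = 298  |  570 × 0.246 = 140  |  290 × 0.309 = 90 — total 528
10–19: 700 × 0.958 = 671
20–29: 1400 × 0.953 = 1334
30–39: 1900 × 0.936 = 1778
40–49: 570 × 0.924 = 527
50–59: 290 × 0.938 = 272
60+: 1770 × 0.927 + 280 × 0.339 = 1641 + 95 = 1736
End of period: [528, 671, 1334, 1778, 527, 272, 1736]
After projecting period 2:
Births: 1334 × 0.157 = 209  |  1778 × 0.246 = 437  |  527 × 0.309 = 163 — total 809
10–19: 528 × 0.958 = 506
20–29: 671 × 0.953 = 639
30–39: 1334 × 0.936 = 1249
40–49: 1778 × 0.924 = 1643
50–59: 527 × 0.938 = 494
60+: 272 × 0.927 + 1736 × 0.339 = 252 + 589 = 841
End of period: [809, 506, 639, 1249, 1643, 494, 841]
Total after period 2: 809 + 506 + 639 + 1249 + 1643 + 494 + 841 = 6181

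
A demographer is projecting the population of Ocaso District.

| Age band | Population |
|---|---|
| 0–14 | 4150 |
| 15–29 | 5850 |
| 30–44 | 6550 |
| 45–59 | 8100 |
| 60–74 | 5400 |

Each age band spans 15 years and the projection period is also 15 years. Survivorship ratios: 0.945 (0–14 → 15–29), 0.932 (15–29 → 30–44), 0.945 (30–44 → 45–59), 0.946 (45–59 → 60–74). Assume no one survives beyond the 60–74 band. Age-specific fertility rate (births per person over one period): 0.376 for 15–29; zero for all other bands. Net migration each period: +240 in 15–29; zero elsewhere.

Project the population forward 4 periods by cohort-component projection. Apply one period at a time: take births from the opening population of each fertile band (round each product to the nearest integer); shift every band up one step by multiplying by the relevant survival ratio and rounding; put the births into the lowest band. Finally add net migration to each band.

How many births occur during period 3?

Period 1.
Births: 5850 × 0.376 = 2200
15–29: 4150 × 0.945 = 3922
30–44: 5850 × 0.932 = 5452
45–59: 6550 × 0.945 = 6190
60–74: 8100 × 0.946 = 7663
Net migration: 15–29 + 240 → 4162
Population now: 0–14=2200, 15–29=4162, 30–44=5452, 45–59=6190, 60–74=7663
Period 2.
Births: 4162 × 0.376 = 1565
15–29: 2200 × 0.945 = 2079
30–44: 4162 × 0.932 = 3879
45–59: 5452 × 0.945 = 5152
60–74: 6190 × 0.946 = 5856
Net migration: 15–29 + 240 → 2319
Population now: 0–14=1565, 15–29=2319, 30–44=3879, 45–59=5152, 60–74=5856
Period 3.
Births: 2319 × 0.376 = 872
15–29: 1565 × 0.945 = 1479
30–44: 2319 × 0.932 = 2161
45–59: 3879 × 0.945 = 3666
60–74: 5152 × 0.946 = 4874
Net migration: 15–29 + 240 → 1719
Population now: 0–14=872, 15–29=1719, 30–44=2161, 45–59=3666, 60–74=4874

872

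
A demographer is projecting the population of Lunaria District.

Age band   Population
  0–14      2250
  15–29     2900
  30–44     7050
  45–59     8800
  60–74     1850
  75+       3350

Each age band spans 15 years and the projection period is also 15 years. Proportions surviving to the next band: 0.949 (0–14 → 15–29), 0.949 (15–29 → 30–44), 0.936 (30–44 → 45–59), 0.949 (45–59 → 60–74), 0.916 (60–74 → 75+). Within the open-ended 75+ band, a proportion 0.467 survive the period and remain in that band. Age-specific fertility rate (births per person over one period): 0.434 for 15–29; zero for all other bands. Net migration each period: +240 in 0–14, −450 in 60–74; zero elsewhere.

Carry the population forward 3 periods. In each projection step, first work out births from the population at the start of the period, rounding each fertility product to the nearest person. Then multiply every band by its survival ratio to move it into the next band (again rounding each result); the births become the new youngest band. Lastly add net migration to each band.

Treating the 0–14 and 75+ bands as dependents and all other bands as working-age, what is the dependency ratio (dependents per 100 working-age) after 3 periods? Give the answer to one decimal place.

Call the groups 1 to 6, youngest first.
[period 1]
Births: 2900 * 0.434 = 1259
Group 2: 2250 * 0.949 = 2135
Group 3: 2900 * 0.949 = 2752
Group 4: 7050 * 0.936 = 6599
Group 5: 8800 * 0.949 = 8351
Group 6: 1850 * 0.916 + 3350 * 0.467 = 1695 + 1564 = 3259
Net migration: Group 1 + 240 → 1499; Group 5 − 450 → 7901
Giving 1499 / 2135 / 2752 / 6599 / 7901 / 3259.
[period 2]
Births: 2135 * 0.434 = 927
Group 2: 1499 * 0.949 = 1423
Group 3: 2135 * 0.949 = 2026
Group 4: 2752 * 0.936 = 2576
Group 5: 6599 * 0.949 = 6262
Group 6: 7901 * 0.916 + 3259 * 0.467 = 7237 + 1522 = 8759
Net migration: Group 1 + 240 → 1167; Group 5 − 450 → 5812
Giving 1167 / 1423 / 2026 / 2576 / 5812 / 8759.
[period 3]
Births: 1423 * 0.434 = 618
Group 2: 1167 * 0.949 = 1107
Group 3: 1423 * 0.949 = 1350
Group 4: 2026 * 0.936 = 1896
Group 5: 2576 * 0.949 = 2445
Group 6: 5812 * 0.916 + 8759 * 0.467 = 5324 + 4090 = 9414
Net migration: Group 1 + 240 → 858; Group 5 − 450 → 1995
Giving 858 / 1107 / 1350 / 1896 / 1995 / 9414.
Dependents (band 0–14 + band 75+) = 858 + 9414 = 10272; working-age = 6348; ratio = 10272/6348 × 100 = 161.8

161.8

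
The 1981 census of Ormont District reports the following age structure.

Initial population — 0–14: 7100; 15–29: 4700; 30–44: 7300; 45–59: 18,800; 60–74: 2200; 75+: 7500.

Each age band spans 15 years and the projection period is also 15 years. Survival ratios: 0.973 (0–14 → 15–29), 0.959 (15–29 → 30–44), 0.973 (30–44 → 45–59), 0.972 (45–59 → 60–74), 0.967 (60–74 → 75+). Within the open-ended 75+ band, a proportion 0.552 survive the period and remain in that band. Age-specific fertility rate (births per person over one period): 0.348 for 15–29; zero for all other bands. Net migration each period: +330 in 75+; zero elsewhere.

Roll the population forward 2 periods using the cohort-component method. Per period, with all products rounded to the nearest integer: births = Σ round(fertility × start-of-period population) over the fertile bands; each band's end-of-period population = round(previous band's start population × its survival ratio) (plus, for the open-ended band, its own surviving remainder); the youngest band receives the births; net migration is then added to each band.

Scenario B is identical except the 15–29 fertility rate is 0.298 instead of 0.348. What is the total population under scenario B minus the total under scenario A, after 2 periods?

-574

Period 1.
Births: 4700 * 0.348 = 1636
15–29: 7100 * 0.973 = 6908
30–44: 4700 * 0.959 = 4507
45–59: 7300 * 0.973 = 7103
60–74: 18800 * 0.972 = 18274
75+: 2200 * 0.967 + 7500 * 0.552 = 2127 + 4140 = 6267
Net migration: 75+ + 330 → 6597
→ [1636, 6908, 4507, 7103, 18274, 6597]
Period 2.
Births: 6908 * 0.348 = 2404
15–29: 1636 * 0.973 = 1592
30–44: 6908 * 0.959 = 6625
45–59: 4507 * 0.973 = 4385
60–74: 7103 * 0.972 = 6904
75+: 18274 * 0.967 + 6597 * 0.552 = 17671 + 3642 = 21313
Net migration: 75+ + 330 → 21643
→ [2404, 1592, 6625, 4385, 6904, 21643]
Scenario A total after 2 periods: 43553
Scenario B projection —
Period 1.
Births: 4700 * 0.298 = 1401
15–29: 7100 * 0.973 = 6908
30–44: 4700 * 0.959 = 4507
45–59: 7300 * 0.973 = 7103
60–74: 18800 * 0.972 = 18274
75+: 2200 * 0.967 + 7500 * 0.552 = 2127 + 4140 = 6267
Net migration: 75+ + 330 → 6597
→ [1401, 6908, 4507, 7103, 18274, 6597]
Period 2.
Births: 6908 * 0.298 = 2059
15–29: 1401 * 0.973 = 1363
30–44: 6908 * 0.959 = 6625
45–59: 4507 * 0.973 = 4385
60–74: 7103 * 0.972 = 6904
75+: 18274 * 0.967 + 6597 * 0.552 = 17671 + 3642 = 21313
Net migration: 75+ + 330 → 21643
→ [2059, 1363, 6625, 4385, 6904, 21643]
Scenario B total after 2 periods: 42979
Difference B − A = 42979 − 43553 = -574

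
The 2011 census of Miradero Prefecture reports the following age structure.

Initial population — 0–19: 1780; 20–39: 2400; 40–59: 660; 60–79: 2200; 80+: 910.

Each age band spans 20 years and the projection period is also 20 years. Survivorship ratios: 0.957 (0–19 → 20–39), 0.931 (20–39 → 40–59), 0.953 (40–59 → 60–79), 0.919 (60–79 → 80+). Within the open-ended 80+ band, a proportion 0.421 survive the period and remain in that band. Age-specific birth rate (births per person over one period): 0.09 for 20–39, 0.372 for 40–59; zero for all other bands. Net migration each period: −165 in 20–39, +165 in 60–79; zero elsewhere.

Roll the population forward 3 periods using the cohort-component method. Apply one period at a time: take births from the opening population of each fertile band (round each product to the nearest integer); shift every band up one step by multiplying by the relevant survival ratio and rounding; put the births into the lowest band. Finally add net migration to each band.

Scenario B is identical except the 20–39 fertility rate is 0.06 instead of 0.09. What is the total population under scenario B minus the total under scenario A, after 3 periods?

-121

Numbering the bands 1..5 from youngest to oldest:
— Period 1 —
Births: 2400 * 0.09 = 216  |  660 * 0.372 = 246 → 462
Band 2: 1780 * 0.957 = 1703
Band 3: 2400 * 0.931 = 2234
Band 4: 660 * 0.953 = 629
Band 5: 2200 * 0.919 + 910 * 0.421 = 2022 + 383 = 2405
Net migration: Band 2 − 165 → 1538; Band 4 + 165 → 794
End of period: [462, 1538, 2234, 794, 2405]
— Period 2 —
Births: 1538 * 0.09 = 138  |  2234 * 0.372 = 831 → 969
Band 2: 462 * 0.957 = 442
Band 3: 1538 * 0.931 = 1432
Band 4: 2234 * 0.953 = 2129
Band 5: 794 * 0.919 + 2405 * 0.421 = 730 + 1013 = 1743
Net migration: Band 2 − 165 → 277; Band 4 + 165 → 2294
End of period: [969, 277, 1432, 2294, 1743]
— Period 3 —
Births: 277 * 0.09 = 25  |  1432 * 0.372 = 533 → 558
Band 2: 969 * 0.957 = 927
Band 3: 277 * 0.931 = 258
Band 4: 1432 * 0.953 = 1365
Band 5: 2294 * 0.919 + 1743 * 0.421 = 2108 + 734 = 2842
Net migration: Band 2 − 165 → 762; Band 4 + 165 → 1530
End of period: [558, 762, 258, 1530, 2842]
Scenario A total after 3 periods: 5950
Scenario B projection —
— Period 1 —
Births: 2400 * 0.06 = 144  |  660 * 0.372 = 246 → 390
Band 2: 1780 * 0.957 = 1703
Band 3: 2400 * 0.931 = 2234
Band 4: 660 * 0.953 = 629
Band 5: 2200 * 0.919 + 910 * 0.421 = 2022 + 383 = 2405
Net migration: Band 2 − 165 → 1538; Band 4 + 165 → 794
End of period: [390, 1538, 2234, 794, 2405]
— Period 2 —
Births: 1538 * 0.06 = 92  |  2234 * 0.372 = 831 → 923
Band 2: 390 * 0.957 = 373
Band 3: 1538 * 0.931 = 1432
Band 4: 2234 * 0.953 = 2129
Band 5: 794 * 0.919 + 2405 * 0.421 = 730 + 1013 = 1743
Net migration: Band 2 − 165 → 208; Band 4 + 165 → 2294
End of period: [923, 208, 1432, 2294, 1743]
— Period 3 —
Births: 208 * 0.06 = 12  |  1432 * 0.372 = 533 → 545
Band 2: 923 * 0.957 = 883
Band 3: 208 * 0.931 = 194
Band 4: 1432 * 0.953 = 1365
Band 5: 2294 * 0.919 + 1743 * 0.421 = 2108 + 734 = 2842
Net migration: Band 2 − 165 → 718; Band 4 + 165 → 1530
End of period: [545, 718, 194, 1530, 2842]
Scenario B total after 3 periods: 5829
Difference B − A = 5829 − 5950 = -121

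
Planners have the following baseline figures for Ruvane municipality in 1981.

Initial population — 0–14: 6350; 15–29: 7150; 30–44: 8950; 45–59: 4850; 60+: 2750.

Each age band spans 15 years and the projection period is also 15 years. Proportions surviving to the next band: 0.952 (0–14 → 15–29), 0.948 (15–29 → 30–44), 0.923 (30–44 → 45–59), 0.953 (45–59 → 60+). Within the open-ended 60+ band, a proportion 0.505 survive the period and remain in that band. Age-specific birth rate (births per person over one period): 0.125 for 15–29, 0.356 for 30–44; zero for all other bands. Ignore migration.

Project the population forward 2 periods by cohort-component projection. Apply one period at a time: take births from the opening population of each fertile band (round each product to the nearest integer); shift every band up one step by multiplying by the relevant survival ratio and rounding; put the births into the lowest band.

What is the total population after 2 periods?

Numbering the bands 1..5 from youngest to oldest:
[period 1]
Births: 7150 × 0.125 = 894 ; 8950 × 0.356 = 3186 — total 4080
Band 2: 6350 × 0.952 = 6045
Band 3: 7150 × 0.948 = 6778
Band 4: 8950 × 0.923 = 8261
Band 5: 4850 × 0.953 + 2750 × 0.505 = 4622 + 1389 = 6011
End of period: [4080, 6045, 6778, 8261, 6011]
[period 2]
Births: 6045 × 0.125 = 756 ; 6778 × 0.356 = 2413 — total 3169
Band 2: 4080 × 0.952 = 3884
Band 3: 6045 × 0.948 = 5731
Band 4: 6778 × 0.923 = 6256
Band 5: 8261 × 0.953 + 6011 × 0.505 = 7873 + 3036 = 10909
End of period: [3169, 3884, 5731, 6256, 10909]
Total after period 2: 3169 + 3884 + 5731 + 6256 + 10909 = 29949

29949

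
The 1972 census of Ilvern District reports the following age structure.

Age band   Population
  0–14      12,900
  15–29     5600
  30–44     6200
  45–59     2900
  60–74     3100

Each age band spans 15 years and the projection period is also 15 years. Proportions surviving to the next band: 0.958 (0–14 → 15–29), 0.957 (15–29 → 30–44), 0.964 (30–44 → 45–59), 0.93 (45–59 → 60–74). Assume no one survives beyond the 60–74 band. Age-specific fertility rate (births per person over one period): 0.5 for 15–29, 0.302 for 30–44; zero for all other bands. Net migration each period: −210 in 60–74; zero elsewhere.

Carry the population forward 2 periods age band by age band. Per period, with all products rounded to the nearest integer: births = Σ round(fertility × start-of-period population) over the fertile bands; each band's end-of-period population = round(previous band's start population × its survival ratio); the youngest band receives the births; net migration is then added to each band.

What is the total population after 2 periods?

34615

Let group 1 be 0–14 through group 5 = 60–74.
— Period 1 —
Births: 5600 × 0.5 = 2800 ; 6200 × 0.302 = 1872 → total 4672
Group 2: 12900 × 0.958 = 12358
Group 3: 5600 × 0.957 = 5359
Group 4: 6200 × 0.964 = 5977
Group 5: 2900 × 0.93 = 2697
Net migration: Group 5 − 210 → 2487
Population now: 0–14=4672, 15–29=12358, 30–44=5359, 45–59=5977, 60–74=2487
— Period 2 —
Births: 12358 × 0.5 = 6179 ; 5359 × 0.302 = 1618 → total 7797
Group 2: 4672 × 0.958 = 4476
Group 3: 12358 × 0.957 = 11827
Group 4: 5359 × 0.964 = 5166
Group 5: 5977 × 0.93 = 5559
Net migration: Group 5 − 210 → 5349
Population now: 0–14=7797, 15–29=4476, 30–44=11827, 45–59=5166, 60–74=5349
Total after period 2: 7797 + 4476 + 11827 + 5166 + 5349 = 34615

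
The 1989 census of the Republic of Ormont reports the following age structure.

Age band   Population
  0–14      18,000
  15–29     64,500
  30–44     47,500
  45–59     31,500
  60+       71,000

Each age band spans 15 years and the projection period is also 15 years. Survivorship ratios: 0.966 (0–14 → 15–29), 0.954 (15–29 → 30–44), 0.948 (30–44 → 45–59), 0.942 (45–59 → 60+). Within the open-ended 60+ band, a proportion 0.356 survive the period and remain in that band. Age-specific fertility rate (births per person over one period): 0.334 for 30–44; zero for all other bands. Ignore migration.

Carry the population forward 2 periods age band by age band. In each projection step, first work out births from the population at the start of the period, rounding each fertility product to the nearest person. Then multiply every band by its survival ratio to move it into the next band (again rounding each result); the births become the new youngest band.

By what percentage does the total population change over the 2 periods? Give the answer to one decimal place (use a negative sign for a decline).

(Groups numbered youngest = 1 to oldest = 5.)
Period 1:
Births: 47500 * 0.334 = 15865
Group 2: 18000 * 0.966 = 17388
Group 3: 64500 * 0.954 = 61533
Group 4: 47500 * 0.948 = 45030
Group 5: 31500 * 0.942 + 71000 * 0.356 = 29673 + 25276 = 54949
Giving 15865 / 17388 / 61533 / 45030 / 54949.
Period 2:
Births: 61533 * 0.334 = 20552
Group 2: 15865 * 0.966 = 15326
Group 3: 17388 * 0.954 = 16588
Group 4: 61533 * 0.948 = 58333
Group 5: 45030 * 0.942 + 54949 * 0.356 = 42418 + 19562 = 61980
Giving 20552 / 15326 / 16588 / 58333 / 61980.
Total: 232500 → 172779; change = -59721; percentage change = -25.7%

-25.7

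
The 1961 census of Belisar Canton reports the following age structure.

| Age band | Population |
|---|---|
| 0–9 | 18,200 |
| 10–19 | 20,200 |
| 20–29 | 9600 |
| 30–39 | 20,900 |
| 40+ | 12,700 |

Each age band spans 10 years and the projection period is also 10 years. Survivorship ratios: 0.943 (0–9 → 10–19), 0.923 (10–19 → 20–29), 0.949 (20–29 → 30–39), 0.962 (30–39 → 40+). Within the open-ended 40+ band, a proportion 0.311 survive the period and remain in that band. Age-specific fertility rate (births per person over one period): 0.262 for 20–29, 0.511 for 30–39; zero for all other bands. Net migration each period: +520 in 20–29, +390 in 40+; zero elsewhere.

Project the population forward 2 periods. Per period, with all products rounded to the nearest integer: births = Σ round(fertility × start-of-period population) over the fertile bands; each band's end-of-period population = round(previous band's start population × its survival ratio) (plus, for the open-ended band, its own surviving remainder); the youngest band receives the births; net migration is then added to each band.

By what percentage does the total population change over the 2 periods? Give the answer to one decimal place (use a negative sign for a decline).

-10.0

Period 1:
Births: 9600 × 0.262 = 2515  |  20900 × 0.511 = 10680 — total 13195
10–19: 18200 × 0.943 = 17163
20–29: 20200 × 0.923 = 18645
30–39: 9600 × 0.949 = 9110
40+: 20900 × 0.962 + 12700 × 0.311 = 20106 + 3950 = 24056
Net migration: 20–29 + 520 → 19165; 40+ + 390 → 24446
→ [13195, 17163, 19165, 9110, 24446]
Period 2:
Births: 19165 × 0.262 = 5021  |  9110 × 0.511 = 4655 — total 9676
10–19: 13195 × 0.943 = 12443
20–29: 17163 × 0.923 = 15841
30–39: 19165 × 0.949 = 18188
40+: 9110 × 0.962 + 24446 × 0.311 = 8764 + 7603 = 16367
Net migration: 20–29 + 520 → 16361; 40+ + 390 → 16757
→ [9676, 12443, 16361, 18188, 16757]
Total: 81600 → 73425; change = -8175; percentage change = -10.0%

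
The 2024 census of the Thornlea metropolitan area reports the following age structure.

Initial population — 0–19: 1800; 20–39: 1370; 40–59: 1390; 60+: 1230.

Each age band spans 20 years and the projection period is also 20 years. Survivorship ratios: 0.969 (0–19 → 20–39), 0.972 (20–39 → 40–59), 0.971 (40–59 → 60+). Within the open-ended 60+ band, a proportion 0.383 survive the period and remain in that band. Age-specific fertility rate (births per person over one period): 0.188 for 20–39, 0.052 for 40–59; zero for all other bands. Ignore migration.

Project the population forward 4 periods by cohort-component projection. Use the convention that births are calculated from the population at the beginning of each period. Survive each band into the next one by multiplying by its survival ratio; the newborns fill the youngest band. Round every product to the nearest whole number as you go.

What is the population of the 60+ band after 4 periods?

Let group 1 be 0–19 through group 4 = 60+.
Period 1.
Births: 1370 * 0.188 = 258, 1390 * 0.052 = 72 ⇒ total 330
Group 2: 1800 * 0.969 = 1744
Group 3: 1370 * 0.972 = 1332
Group 4: 1390 * 0.971 + 1230 * 0.383 = 1350 + 471 = 1821
Population now: 0–19=330, 20–39=1744, 40–59=1332, 60+=1821
Period 2.
Births: 1744 * 0.188 = 328, 1332 * 0.052 = 69 ⇒ total 397
Group 2: 330 * 0.969 = 320
Group 3: 1744 * 0.972 = 1695
Group 4: 1332 * 0.971 + 1821 * 0.383 = 1293 + 697 = 1990
Population now: 0–19=397, 20–39=320, 40–59=1695, 60+=1990
Period 3.
Births: 320 * 0.188 = 60, 1695 * 0.052 = 88 ⇒ total 148
Group 2: 397 * 0.969 = 385
Group 3: 320 * 0.972 = 311
Group 4: 1695 * 0.971 + 1990 * 0.383 = 1646 + 762 = 2408
Population now: 0–19=148, 20–39=385, 40–59=311, 60+=2408
Period 4.
Births: 385 * 0.188 = 72, 311 * 0.052 = 16 ⇒ total 88
Group 2: 148 * 0.969 = 143
Group 3: 385 * 0.972 = 374
Group 4: 311 * 0.971 + 2408 * 0.383 = 302 + 922 = 1224
Population now: 0–19=88, 20–39=143, 40–59=374, 60+=1224

1224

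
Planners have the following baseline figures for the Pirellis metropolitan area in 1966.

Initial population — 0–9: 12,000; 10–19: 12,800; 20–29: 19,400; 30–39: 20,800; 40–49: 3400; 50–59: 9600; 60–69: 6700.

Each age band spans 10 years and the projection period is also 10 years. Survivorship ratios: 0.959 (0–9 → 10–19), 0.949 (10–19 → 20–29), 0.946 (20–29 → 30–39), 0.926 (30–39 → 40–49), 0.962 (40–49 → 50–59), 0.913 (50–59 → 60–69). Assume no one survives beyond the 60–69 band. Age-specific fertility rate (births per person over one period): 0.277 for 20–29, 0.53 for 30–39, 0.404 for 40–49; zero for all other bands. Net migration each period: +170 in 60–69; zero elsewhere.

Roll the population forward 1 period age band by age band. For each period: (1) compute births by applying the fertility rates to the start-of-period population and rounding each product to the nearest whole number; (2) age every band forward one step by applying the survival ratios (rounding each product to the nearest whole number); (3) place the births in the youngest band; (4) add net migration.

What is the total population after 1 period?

91246

Let band 1 be 0–9 through band 7 = 60–69.
— Period 1 —
Births: 19400 * 0.277 = 5374, 20800 * 0.53 = 11024, 3400 * 0.404 = 1374 → 17772
Band 2: 12000 * 0.959 = 11508
Band 3: 12800 * 0.949 = 12147
Band 4: 19400 * 0.946 = 18352
Band 5: 20800 * 0.926 = 19261
Band 6: 3400 * 0.962 = 3271
Band 7: 9600 * 0.913 = 8765
Net migration: Band 7 + 170 → 8935
Population now: 0–9=17772, 10–19=11508, 20–29=12147, 30–39=18352, 40–49=19261, 50–59=3271, 60–69=8935
Total after period 1: 17772 + 11508 + 12147 + 18352 + 19261 + 3271 + 8935 = 91246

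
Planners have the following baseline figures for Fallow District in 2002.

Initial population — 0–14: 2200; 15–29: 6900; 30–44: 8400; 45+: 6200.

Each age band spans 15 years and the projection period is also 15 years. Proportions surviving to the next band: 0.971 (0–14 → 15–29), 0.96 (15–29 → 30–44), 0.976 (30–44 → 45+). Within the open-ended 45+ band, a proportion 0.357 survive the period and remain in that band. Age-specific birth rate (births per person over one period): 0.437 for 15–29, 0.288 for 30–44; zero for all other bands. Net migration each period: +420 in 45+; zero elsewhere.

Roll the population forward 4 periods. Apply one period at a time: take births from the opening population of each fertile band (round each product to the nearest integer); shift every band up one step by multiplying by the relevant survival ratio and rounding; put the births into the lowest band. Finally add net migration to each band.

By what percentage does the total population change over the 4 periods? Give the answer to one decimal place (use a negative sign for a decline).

Numbering the bands 1..4 from youngest to oldest:
After projecting period 1:
Births: 6900 × 0.437 = 3015  |  8400 × 0.288 = 2419 ⇒ total 5434
Band 2: 2200 × 0.971 = 2136
Band 3: 6900 × 0.96 = 6624
Band 4: 8400 × 0.976 + 6200 × 0.357 = 8198 + 2213 = 10411
Net migration: Band 4 + 420 → 10831
Giving 5434 / 2136 / 6624 / 10831.
After projecting period 2:
Births: 2136 × 0.437 = 933  |  6624 × 0.288 = 1908 ⇒ total 2841
Band 2: 5434 × 0.971 = 5276
Band 3: 2136 × 0.96 = 2051
Band 4: 6624 × 0.976 + 10831 × 0.357 = 6465 + 3867 = 10332
Net migration: Band 4 + 420 → 10752
Giving 2841 / 5276 / 2051 / 10752.
After projecting period 3:
Births: 5276 × 0.437 = 2306  |  2051 × 0.288 = 591 ⇒ total 2897
Band 2: 2841 × 0.971 = 2759
Band 3: 5276 × 0.96 = 5065
Band 4: 2051 × 0.976 + 10752 × 0.357 = 2002 + 3838 = 5840
Net migration: Band 4 + 420 → 6260
Giving 2897 / 2759 / 5065 / 6260.
After projecting period 4:
Births: 2759 × 0.437 = 1206  |  5065 × 0.288 = 1459 ⇒ total 2665
Band 2: 2897 × 0.971 = 2813
Band 3: 2759 × 0.96 = 2649
Band 4: 5065 × 0.976 + 6260 × 0.357 = 4943 + 2235 = 7178
Net migration: Band 4 + 420 → 7598
Giving 2665 / 2813 / 2649 / 7598.
Total: 23700 → 15725; change = -7975; percentage change = -33.6%

-33.6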